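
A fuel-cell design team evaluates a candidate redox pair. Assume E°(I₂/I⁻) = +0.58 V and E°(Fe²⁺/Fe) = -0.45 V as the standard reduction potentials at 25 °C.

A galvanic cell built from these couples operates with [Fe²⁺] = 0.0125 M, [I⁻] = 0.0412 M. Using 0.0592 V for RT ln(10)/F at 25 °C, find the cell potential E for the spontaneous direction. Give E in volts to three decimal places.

I₂/I⁻ is the cathode (higher E°), Fe²⁺/Fe the anode: E°cell = +0.58 − (-0.45) = +1.03 V, n = 2.
Overall: I₂(s) + Fe(s) → 2 I⁻(aq) + Fe²⁺(aq)
Q = [I⁻]^2·[Fe²⁺]; log Q = -4.673.
E = E° − (0.0592/n) log Q = +1.03 − (0.0592/2)(-4.673) = +1.168 V.

+1.168 V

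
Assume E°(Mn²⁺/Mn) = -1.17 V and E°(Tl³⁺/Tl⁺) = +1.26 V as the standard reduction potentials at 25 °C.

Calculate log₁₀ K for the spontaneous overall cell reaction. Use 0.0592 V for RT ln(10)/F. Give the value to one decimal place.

Cathode: Tl³⁺/Tl⁺; anode: Mn²⁺/Mn. E°cell = +2.43 V, n = 2.
log K = nE°cell / 0.0592 = (2)(+2.43) / 0.0592 = 82.1.

82.1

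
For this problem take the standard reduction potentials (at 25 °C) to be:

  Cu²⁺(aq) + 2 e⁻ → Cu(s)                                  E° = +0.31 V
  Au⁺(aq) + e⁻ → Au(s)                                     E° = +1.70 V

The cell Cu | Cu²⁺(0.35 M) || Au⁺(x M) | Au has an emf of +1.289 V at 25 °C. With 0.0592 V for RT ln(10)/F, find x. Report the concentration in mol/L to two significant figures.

0.012 M

Au⁺/Au is the cathode, Cu²⁺/Cu the anode: E°cell = +1.39 V, n = 2.
Overall reaction: 2 Au⁺(aq) + Cu(s) → 2 Au(s) + Cu²⁺(aq); Q = [Cu²⁺]^1/[Au⁺]^2.
From E = E° − (0.0592/n) log Q: log Q = (E° − E)·n/0.0592 = (+1.39 − (+1.289))·2/0.0592 = 3.4122.
So 2·log[Au⁺] = 1·log(0.35) − log Q = -0.4559 − (3.4122) = -3.8681; log[Au⁺] = -3.8681 / 2 = -1.9341; [Au⁺] = 10^(-1.9341) ≈ 0.012 M.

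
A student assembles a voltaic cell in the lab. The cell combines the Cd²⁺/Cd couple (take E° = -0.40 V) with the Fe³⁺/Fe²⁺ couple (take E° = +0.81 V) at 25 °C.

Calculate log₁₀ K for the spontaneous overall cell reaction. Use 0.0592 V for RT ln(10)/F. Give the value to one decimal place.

40.9

Cathode: Fe³⁺/Fe²⁺; anode: Cd²⁺/Cd. E°cell = +1.21 V, n = 2.
log K = nE°cell / 0.0592 = (2)(+1.21) / 0.0592 = 40.9.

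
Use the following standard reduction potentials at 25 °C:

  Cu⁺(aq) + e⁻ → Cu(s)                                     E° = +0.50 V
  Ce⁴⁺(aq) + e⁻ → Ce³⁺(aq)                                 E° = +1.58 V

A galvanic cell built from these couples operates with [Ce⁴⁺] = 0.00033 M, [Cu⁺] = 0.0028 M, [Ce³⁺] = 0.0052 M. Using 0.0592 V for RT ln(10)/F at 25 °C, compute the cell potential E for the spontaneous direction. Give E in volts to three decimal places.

Ce⁴⁺/Ce³⁺ is the cathode (higher E°), Cu⁺/Cu the anode: E°cell = +1.58 − (+0.50) = +1.08 V, n = 1.
Overall: Ce⁴⁺(aq) + Cu(s) → Ce³⁺(aq) + Cu⁺(aq)
Q = [Ce³⁺]·[Cu⁺] / ([Ce⁴⁺]); log Q = -1.355.
E = E° − (0.0592/n) log Q = +1.08 − (0.0592/1)(-1.355) = +1.160 V.

+1.160 V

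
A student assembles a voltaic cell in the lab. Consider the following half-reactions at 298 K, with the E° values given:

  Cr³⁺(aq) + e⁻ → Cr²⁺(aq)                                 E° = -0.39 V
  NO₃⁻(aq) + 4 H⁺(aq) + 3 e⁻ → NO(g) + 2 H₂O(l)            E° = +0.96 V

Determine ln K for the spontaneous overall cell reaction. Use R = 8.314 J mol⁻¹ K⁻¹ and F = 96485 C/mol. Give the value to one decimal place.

Cathode: NO₃⁻/NO; anode: Cr³⁺/Cr²⁺. E°cell = (+0.96) − (-0.39) = +1.35 V, with n = 3.
ΔG° = −nFE° = −RT ln K, so ln K = nFE°/(RT) = (3)(96485)(+1.35) / ((8.314)(298)) = 157.721.

157.7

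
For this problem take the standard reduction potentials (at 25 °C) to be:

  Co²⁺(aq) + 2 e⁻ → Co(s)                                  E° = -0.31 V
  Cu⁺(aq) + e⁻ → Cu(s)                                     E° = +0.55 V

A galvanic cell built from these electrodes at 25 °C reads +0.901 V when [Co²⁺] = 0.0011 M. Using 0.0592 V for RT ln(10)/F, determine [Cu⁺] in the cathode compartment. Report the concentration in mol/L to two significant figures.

Cu⁺/Cu is the cathode, Co²⁺/Co the anode: E°cell = +0.86 V, n = 2.
Overall reaction: 2 Cu⁺(aq) + Co(s) → 2 Cu(s) + Co²⁺(aq); Q = [Co²⁺]^1/[Cu⁺]^2.
From E = E° − (0.0592/n) log Q: log Q = (E° − E)·n/0.0592 = (+0.86 − (+0.901))·2/0.0592 = -1.3851.
So 2·log[Cu⁺] = 1·log(0.0011) − log Q = -2.9586 − (-1.3851) = -1.5735; log[Cu⁺] = -1.5735 / 2 = -0.7867; [Cu⁺] = 10^(-0.7867) ≈ 0.16 M.

0.16 M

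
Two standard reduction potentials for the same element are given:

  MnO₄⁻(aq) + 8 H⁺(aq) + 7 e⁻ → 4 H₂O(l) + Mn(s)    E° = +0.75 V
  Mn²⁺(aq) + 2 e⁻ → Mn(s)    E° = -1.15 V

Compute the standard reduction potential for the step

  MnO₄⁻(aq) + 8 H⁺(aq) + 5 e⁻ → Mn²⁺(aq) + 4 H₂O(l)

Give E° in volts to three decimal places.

+1.510 V

Sequential free energies add, so n₃E°₃ = n₁E°₁ + n₂E°₂.
With n₃ = 7, and the known step contributing 2×(-1.15) V, the unknown satisfies 5·E° = 7×(+0.75) − 2×(-1.15) = +7.550.
E° = +7.550 / 5 = +1.510 V.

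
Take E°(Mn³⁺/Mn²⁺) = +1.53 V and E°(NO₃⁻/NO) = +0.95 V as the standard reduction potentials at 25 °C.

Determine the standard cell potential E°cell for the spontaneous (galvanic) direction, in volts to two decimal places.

The Mn³⁺/Mn²⁺ couple has the higher reduction potential, so it is the cathode; NO₃⁻/NO is oxidised at the anode.
E°cell = E°(cathode) − E°(anode) = (+1.53) − (+0.95) = +0.58 V.

+0.58 V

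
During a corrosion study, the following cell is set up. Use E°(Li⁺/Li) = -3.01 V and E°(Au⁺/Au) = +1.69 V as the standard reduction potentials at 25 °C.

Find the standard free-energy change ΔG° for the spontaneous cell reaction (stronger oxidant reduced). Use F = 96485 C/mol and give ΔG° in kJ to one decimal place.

-453.5 kJ

Au⁺/Au (E° = +1.69 V) is the cathode; Li⁺/Li (E° = -3.01 V) is the anode, so E°cell = +4.70 V.
Balancing electrons gives n = 1 (lcm of 1 and 1).
ΔG° = −nFE° = −(1)(96485)(+4.70) = -453,480 J = -453.5 kJ.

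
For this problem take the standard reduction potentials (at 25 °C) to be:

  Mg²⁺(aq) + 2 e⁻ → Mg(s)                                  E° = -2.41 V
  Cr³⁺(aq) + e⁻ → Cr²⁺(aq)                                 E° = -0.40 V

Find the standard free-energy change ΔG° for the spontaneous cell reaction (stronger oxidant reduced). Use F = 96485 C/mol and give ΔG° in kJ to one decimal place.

-387.9 kJ

Cr³⁺/Cr²⁺ (E° = -0.40 V) is the cathode; Mg²⁺/Mg (E° = -2.41 V) is the anode, so E°cell = +2.01 V.
Balancing electrons gives n = 2 (lcm of 1 and 2).
ΔG° = −nFE° = −(2)(96485)(+2.01) = -387,870 J = -387.9 kJ.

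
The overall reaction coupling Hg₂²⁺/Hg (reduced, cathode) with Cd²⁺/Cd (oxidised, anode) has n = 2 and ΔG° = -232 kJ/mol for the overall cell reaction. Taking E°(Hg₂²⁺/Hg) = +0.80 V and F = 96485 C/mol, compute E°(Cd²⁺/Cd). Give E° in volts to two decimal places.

-0.40 V

E°cell = −ΔG°/(nF) = −(-232×10³)/((2)(96485)) = +1.202 V.
Since Hg₂²⁺/Hg is the cathode and Cd²⁺/Cd the anode, E°cell = E°(Hg₂²⁺/Hg) − E°(Cd²⁺/Cd).
So E°(Cd²⁺/Cd) = E°(Hg₂²⁺/Hg) − E°cell = (+0.80) − (+1.202) = -0.40 V.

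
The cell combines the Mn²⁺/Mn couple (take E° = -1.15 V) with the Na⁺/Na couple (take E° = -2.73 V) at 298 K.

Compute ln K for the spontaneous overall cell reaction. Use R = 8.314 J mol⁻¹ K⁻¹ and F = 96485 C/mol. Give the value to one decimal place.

Cathode: Mn²⁺/Mn; anode: Na⁺/Na. E°cell = (-1.15) − (-2.73) = +1.58 V, with n = 2.
ΔG° = −nFE° = −RT ln K, so ln K = nFE°/(RT) = (2)(96485)(+1.58) / ((8.314)(298)) = 123.061.

123.1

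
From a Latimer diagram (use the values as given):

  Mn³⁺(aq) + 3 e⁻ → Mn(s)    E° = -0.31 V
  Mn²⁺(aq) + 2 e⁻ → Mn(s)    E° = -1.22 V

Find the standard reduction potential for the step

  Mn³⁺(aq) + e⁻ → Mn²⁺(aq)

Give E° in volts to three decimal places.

+1.510 V

Sequential free energies add, so n₃E°₃ = n₁E°₁ + n₂E°₂.
With n₃ = 3, and the known step contributing 2×(-1.22) V, the unknown satisfies 1·E° = 3×(-0.31) − 2×(-1.22) = +1.510.
E° = +1.510 / 1 = +1.510 V.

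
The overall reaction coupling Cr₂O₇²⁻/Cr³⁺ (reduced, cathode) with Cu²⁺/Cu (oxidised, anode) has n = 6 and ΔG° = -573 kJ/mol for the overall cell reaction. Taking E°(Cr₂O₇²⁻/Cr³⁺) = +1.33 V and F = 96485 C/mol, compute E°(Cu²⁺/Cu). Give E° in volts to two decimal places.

E°cell = −ΔG°/(nF) = −(-573×10³)/((6)(96485)) = +0.990 V.
Since Cr₂O₇²⁻/Cr³⁺ is the cathode and Cu²⁺/Cu the anode, E°cell = E°(Cr₂O₇²⁻/Cr³⁺) − E°(Cu²⁺/Cu).
So E°(Cu²⁺/Cu) = E°(Cr₂O₇²⁻/Cr³⁺) − E°cell = (+1.33) − (+0.990) = +0.34 V.

+0.34 V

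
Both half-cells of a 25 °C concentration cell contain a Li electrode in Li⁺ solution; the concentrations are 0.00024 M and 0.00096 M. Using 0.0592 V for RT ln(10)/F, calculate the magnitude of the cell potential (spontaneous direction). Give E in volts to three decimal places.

For a concentration cell E°cell = 0. The 0.00096 M side is the cathode (reduction is favoured where [Li⁺] is higher).
With n = 1, E = −(0.0592/1) log([Li⁺]ₐₙ/[Li⁺]꜀ₐₜ) = −(0.0592/1) log(0.00024/0.00096) = −(0.0592/1)(-0.602) = +0.036 V.

+0.036 V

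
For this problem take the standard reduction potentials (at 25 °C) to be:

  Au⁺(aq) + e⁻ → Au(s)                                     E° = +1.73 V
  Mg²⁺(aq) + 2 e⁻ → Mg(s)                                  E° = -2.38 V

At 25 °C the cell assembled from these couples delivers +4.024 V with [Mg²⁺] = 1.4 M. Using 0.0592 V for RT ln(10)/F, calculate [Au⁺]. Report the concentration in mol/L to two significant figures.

Au⁺/Au is the cathode, Mg²⁺/Mg the anode: E°cell = +4.11 V, n = 2.
Overall reaction: 2 Au⁺(aq) + Mg(s) → 2 Au(s) + Mg²⁺(aq); Q = [Mg²⁺]^1/[Au⁺]^2.
From E = E° − (0.0592/n) log Q: log Q = (E° − E)·n/0.0592 = (+4.11 − (+4.024))·2/0.0592 = 2.9054.
So 2·log[Au⁺] = 1·log(1.4) − log Q = 0.1461 − (2.9054) = -2.7593; log[Au⁺] = -2.7593 / 2 = -1.3797; [Au⁺] = 10^(-1.3797) ≈ 0.042 M.

0.042 M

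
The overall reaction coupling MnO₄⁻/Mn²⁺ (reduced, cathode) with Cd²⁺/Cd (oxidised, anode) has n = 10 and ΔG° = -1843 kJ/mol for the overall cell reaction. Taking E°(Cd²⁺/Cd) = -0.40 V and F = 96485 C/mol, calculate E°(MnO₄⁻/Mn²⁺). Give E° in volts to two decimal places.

+1.51 V

E°cell = −ΔG°/(nF) = −(-1843×10³)/((10)(96485)) = +1.910 V.
Since MnO₄⁻/Mn²⁺ is the cathode and Cd²⁺/Cd the anode, E°cell = E°(MnO₄⁻/Mn²⁺) − E°(Cd²⁺/Cd).
So E°(MnO₄⁻/Mn²⁺) = E°cell + E°(Cd²⁺/Cd) = +1.910 + (-0.40) = +1.51 V.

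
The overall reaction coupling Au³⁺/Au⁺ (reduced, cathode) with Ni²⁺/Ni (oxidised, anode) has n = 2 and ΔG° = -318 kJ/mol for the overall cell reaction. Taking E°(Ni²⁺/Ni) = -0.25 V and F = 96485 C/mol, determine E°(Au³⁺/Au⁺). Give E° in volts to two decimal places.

E°cell = −ΔG°/(nF) = −(-318×10³)/((2)(96485)) = +1.648 V.
Since Au³⁺/Au⁺ is the cathode and Ni²⁺/Ni the anode, E°cell = E°(Au³⁺/Au⁺) − E°(Ni²⁺/Ni).
So E°(Au³⁺/Au⁺) = E°cell + E°(Ni²⁺/Ni) = +1.648 + (-0.25) = +1.40 V.

+1.40 V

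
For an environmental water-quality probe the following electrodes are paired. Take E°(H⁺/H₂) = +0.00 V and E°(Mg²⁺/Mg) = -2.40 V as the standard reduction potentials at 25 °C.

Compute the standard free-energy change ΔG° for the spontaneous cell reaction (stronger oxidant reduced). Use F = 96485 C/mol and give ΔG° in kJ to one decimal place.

-463.1 kJ

H⁺/H₂ (E° = +0.00 V) is the cathode; Mg²⁺/Mg (E° = -2.40 V) is the anode, so E°cell = +2.40 V.
Balancing electrons gives n = 2 (lcm of 2 and 2).
ΔG° = −nFE° = −(2)(96485)(+2.40) = -463,128 J = -463.1 kJ.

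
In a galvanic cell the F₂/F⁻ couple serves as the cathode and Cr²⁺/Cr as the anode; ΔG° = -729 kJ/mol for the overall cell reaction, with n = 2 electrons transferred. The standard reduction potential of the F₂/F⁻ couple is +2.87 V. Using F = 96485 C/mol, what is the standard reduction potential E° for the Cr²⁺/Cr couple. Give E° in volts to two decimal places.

E°cell = −ΔG°/(nF) = −(-729×10³)/((2)(96485)) = +3.778 V.
Since F₂/F⁻ is the cathode and Cr²⁺/Cr the anode, E°cell = E°(F₂/F⁻) − E°(Cr²⁺/Cr).
So E°(Cr²⁺/Cr) = E°(F₂/F⁻) − E°cell = (+2.87) − (+3.778) = -0.91 V.

-0.91 V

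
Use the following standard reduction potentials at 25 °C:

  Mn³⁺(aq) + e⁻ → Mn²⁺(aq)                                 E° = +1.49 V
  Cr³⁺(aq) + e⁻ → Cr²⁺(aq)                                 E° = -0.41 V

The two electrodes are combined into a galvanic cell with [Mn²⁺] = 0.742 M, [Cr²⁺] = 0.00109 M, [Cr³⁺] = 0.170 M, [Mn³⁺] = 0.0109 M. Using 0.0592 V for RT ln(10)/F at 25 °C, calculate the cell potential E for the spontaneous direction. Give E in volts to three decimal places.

Mn³⁺/Mn²⁺ is the cathode (higher E°), Cr³⁺/Cr²⁺ the anode: E°cell = +1.49 − (-0.41) = +1.90 V, n = 1.
Overall: Mn³⁺(aq) + Cr²⁺(aq) → Mn²⁺(aq) + Cr³⁺(aq)
Q = [Mn²⁺]·[Cr³⁺] / ([Mn³⁺]·[Cr²⁺]); log Q = 4.026.
E = E° − (0.0592/n) log Q = +1.90 − (0.0592/1)(4.026) = +1.662 V.

+1.662 V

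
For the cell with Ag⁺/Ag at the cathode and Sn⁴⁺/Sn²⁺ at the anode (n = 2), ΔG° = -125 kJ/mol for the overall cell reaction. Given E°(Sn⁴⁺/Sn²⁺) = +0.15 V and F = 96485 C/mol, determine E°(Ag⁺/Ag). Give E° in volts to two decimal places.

E°cell = −ΔG°/(nF) = −(-125×10³)/((2)(96485)) = +0.648 V.
Since Ag⁺/Ag is the cathode and Sn⁴⁺/Sn²⁺ the anode, E°cell = E°(Ag⁺/Ag) − E°(Sn⁴⁺/Sn²⁺).
So E°(Ag⁺/Ag) = E°cell + E°(Sn⁴⁺/Sn²⁺) = +0.648 + (+0.15) = +0.80 V.

+0.80 V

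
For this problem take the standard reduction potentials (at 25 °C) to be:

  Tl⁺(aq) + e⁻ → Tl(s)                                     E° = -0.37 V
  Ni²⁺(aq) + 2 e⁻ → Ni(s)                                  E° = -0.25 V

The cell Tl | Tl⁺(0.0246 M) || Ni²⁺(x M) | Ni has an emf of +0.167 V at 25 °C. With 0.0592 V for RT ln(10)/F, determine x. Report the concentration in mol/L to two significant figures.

Ni²⁺/Ni is the cathode, Tl⁺/Tl the anode: E°cell = +0.12 V, n = 2.
Overall reaction: Ni²⁺(aq) + 2 Tl(s) → Ni(s) + 2 Tl⁺(aq); Q = [Tl⁺]^2/[Ni²⁺]^1.
From E = E° − (0.0592/n) log Q: log Q = (E° − E)·n/0.0592 = (+0.12 − (+0.167))·2/0.0592 = -1.5878.
So 1·log[Ni²⁺] = 2·log(0.0246) − log Q = -3.2181 − (-1.5878) = -1.6303; [Ni²⁺] = 10^(-1.6303) ≈ 0.023 M.

0.023 M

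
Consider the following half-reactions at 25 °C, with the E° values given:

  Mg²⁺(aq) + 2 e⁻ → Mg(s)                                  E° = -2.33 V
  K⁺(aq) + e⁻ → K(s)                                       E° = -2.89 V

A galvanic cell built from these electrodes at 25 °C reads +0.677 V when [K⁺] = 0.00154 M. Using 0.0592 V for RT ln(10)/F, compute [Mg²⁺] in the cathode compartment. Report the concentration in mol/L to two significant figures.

Mg²⁺/Mg is the cathode, K⁺/K the anode: E°cell = +0.56 V, n = 2.
Overall reaction: Mg²⁺(aq) + 2 K(s) → Mg(s) + 2 K⁺(aq); Q = [K⁺]^2/[Mg²⁺]^1.
From E = E° − (0.0592/n) log Q: log Q = (E° − E)·n/0.0592 = (+0.56 − (+0.677))·2/0.0592 = -3.9527.
So 1·log[Mg²⁺] = 2·log(0.00154) − log Q = -5.6250 − (-3.9527) = -1.6723; [Mg²⁺] = 10^(-1.6723) ≈ 0.021 M.

0.021 M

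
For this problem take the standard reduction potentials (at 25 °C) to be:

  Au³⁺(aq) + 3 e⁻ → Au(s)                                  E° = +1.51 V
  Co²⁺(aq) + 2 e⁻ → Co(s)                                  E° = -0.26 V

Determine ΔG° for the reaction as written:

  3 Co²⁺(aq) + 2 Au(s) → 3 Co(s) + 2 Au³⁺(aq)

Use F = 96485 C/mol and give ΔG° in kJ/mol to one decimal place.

As written, Co²⁺/Co is reduced (cathode) and Au³⁺/Au is oxidised (anode), so E°cell = (-0.26) − (+1.51) = -1.77 V.
Balancing electrons gives n = 6.
ΔG° = −nFE° = −(6)(96485)(-1.77) = 1,024,671 J = +1024.7 kJ/mol.

+1024.7 kJ/mol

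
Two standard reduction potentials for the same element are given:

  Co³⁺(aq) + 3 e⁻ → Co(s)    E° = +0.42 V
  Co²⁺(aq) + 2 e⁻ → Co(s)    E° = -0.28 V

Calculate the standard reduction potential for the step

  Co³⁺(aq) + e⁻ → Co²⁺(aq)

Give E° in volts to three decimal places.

+1.820 V

Sequential free energies add, so n₃E°₃ = n₁E°₁ + n₂E°₂.
With n₃ = 3, and the known step contributing 2×(-0.28) V, the unknown satisfies 1·E° = 3×(+0.42) − 2×(-0.28) = +1.820.
E° = +1.820 / 1 = +1.820 V.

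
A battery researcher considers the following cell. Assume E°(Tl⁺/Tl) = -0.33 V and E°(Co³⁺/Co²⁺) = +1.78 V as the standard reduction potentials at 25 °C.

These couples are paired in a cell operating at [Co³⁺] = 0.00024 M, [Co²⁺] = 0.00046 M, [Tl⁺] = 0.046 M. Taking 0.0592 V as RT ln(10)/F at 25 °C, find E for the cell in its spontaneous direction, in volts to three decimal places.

Co³⁺/Co²⁺ is the cathode (higher E°), Tl⁺/Tl the anode: E°cell = +1.78 − (-0.33) = +2.11 V, n = 1.
Overall: Co³⁺(aq) + Tl(s) → Co²⁺(aq) + Tl⁺(aq)
Q = [Co²⁺]·[Tl⁺] / ([Co³⁺]); log Q = -1.055.
E = E° − (0.0592/n) log Q = +2.11 − (0.0592/1)(-1.055) = +2.172 V.

+2.172 V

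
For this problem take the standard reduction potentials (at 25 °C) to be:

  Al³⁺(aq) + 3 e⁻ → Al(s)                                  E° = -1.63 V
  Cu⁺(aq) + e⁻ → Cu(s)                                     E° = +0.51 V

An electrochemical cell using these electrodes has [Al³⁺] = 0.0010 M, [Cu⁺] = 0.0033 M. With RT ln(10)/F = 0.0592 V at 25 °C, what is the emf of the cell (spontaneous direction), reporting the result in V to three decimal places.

Cu⁺/Cu is the cathode (higher E°), Al³⁺/Al the anode: E°cell = +0.51 − (-1.63) = +2.14 V, n = 3.
Overall: 3 Cu⁺(aq) + Al(s) → 3 Cu(s) + Al³⁺(aq)
Q = [Al³⁺] / ([Cu⁺]^3); log Q = 4.444.
E = E° − (0.0592/n) log Q = +2.14 − (0.0592/3)(4.444) = +2.052 V.

+2.052 V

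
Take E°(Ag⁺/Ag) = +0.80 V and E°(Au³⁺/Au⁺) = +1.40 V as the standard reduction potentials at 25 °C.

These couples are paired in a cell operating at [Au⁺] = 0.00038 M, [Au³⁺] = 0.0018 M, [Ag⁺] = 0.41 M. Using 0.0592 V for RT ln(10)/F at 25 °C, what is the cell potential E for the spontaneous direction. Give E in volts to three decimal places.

+0.643 V

Au³⁺/Au⁺ is the cathode (higher E°), Ag⁺/Ag the anode: E°cell = +1.40 − (+0.80) = +0.60 V, n = 2.
Overall: Au³⁺(aq) + 2 Ag(s) → Au⁺(aq) + 2 Ag⁺(aq)
Q = [Au⁺]·[Ag⁺]^2 / ([Au³⁺]); log Q = -1.450.
E = E° − (0.0592/n) log Q = +0.60 − (0.0592/2)(-1.450) = +0.643 V.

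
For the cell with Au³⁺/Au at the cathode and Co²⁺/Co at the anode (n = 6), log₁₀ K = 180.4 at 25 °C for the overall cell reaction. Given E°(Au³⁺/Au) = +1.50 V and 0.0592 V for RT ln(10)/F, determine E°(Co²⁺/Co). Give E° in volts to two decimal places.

E°cell = (0.0592/n)·log K = (0.0592/6)(180.4) = +1.780 V.
Since Au³⁺/Au is the cathode and Co²⁺/Co the anode, E°cell = E°(Au³⁺/Au) − E°(Co²⁺/Co).
So E°(Co²⁺/Co) = E°(Au³⁺/Au) − E°cell = (+1.50) − (+1.780) = -0.28 V.

-0.28 V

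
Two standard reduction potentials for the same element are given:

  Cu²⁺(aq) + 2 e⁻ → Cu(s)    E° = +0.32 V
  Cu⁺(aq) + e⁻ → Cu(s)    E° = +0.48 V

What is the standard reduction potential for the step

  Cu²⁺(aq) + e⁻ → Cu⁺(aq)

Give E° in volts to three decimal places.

+0.160 V

Sequential free energies add, so n₃E°₃ = n₁E°₁ + n₂E°₂.
With n₃ = 2, and the known step contributing 1×(+0.48) V, the unknown satisfies 1·E° = 2×(+0.32) − 1×(+0.48) = +0.160.
E° = +0.160 / 1 = +0.160 V.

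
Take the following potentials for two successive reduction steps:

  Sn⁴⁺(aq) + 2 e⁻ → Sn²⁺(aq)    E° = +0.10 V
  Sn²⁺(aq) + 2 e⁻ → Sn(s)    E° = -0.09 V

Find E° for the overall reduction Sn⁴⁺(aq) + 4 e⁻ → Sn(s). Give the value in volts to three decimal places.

Standard free energies of sequential steps add: ΔG°₃ = ΔG°₁ + ΔG°₂, so n₃E°₃ = n₁E°₁ + n₂E°₂.
E°₃ = (2×+0.10 + 2×-0.09) / 4 = (+0.020) / 4 = +0.005 V.

+0.005 V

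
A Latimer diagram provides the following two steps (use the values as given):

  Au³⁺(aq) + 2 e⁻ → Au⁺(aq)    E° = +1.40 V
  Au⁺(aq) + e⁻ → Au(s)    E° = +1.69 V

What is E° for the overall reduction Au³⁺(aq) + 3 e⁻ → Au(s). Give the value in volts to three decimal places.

+1.497 V

Since ΔG° = −nFE° is additive over sequential reductions, n₃E°₃ = n₁E°₁ + n₂E°₂.
E°₃ = (2×+1.40 + 1×+1.69) / 3 = (+4.490) / 3 = +1.497 V.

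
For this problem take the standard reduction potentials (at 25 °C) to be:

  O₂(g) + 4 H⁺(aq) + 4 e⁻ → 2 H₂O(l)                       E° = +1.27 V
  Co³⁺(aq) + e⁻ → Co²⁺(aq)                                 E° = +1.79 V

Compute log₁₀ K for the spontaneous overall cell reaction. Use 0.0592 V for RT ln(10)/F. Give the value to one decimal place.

35.1

Cathode: Co³⁺/Co²⁺; anode: O₂/H₂O. E°cell = +0.52 V, n = 4.
log K = nE°cell / 0.0592 = (4)(+0.52) / 0.0592 = 35.1.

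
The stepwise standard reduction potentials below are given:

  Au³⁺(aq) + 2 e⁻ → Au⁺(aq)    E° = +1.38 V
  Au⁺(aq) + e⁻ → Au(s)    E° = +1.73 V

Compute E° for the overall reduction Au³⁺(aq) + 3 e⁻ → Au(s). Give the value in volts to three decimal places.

Adding the free-energy changes (−nFE°) of the two steps gives −n₃FE°₃ = −n₁FE°₁ − n₂FE°₂.
E°₃ = (2×+1.38 + 1×+1.73) / 3 = (+4.490) / 3 = +1.497 V.

+1.497 V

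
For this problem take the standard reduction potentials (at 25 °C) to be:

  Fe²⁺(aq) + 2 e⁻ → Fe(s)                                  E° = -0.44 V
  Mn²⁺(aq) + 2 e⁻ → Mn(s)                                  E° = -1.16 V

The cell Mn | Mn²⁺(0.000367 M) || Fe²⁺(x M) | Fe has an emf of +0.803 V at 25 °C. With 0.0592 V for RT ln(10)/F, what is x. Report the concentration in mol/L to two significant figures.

Fe²⁺/Fe is the cathode, Mn²⁺/Mn the anode: E°cell = +0.72 V, n = 2.
Overall reaction: Fe²⁺(aq) + Mn(s) → Fe(s) + Mn²⁺(aq); Q = [Mn²⁺]^1/[Fe²⁺]^1.
From E = E° − (0.0592/n) log Q: log Q = (E° − E)·n/0.0592 = (+0.72 − (+0.803))·2/0.0592 = -2.8041.
So 1·log[Fe²⁺] = 1·log(0.000367) − log Q = -3.4353 − (-2.8041) = -0.6312; [Fe²⁺] = 10^(-0.6312) ≈ 0.23 M.

0.23 M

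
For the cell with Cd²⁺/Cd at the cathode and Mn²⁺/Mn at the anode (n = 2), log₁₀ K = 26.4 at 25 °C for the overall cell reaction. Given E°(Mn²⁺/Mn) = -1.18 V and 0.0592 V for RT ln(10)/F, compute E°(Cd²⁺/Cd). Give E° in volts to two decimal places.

-0.40 V

E°cell = (0.0592/n)·log K = (0.0592/2)(26.4) = +0.781 V.
Since Cd²⁺/Cd is the cathode and Mn²⁺/Mn the anode, E°cell = E°(Cd²⁺/Cd) − E°(Mn²⁺/Mn).
So E°(Cd²⁺/Cd) = E°cell + E°(Mn²⁺/Mn) = +0.781 + (-1.18) = -0.40 V.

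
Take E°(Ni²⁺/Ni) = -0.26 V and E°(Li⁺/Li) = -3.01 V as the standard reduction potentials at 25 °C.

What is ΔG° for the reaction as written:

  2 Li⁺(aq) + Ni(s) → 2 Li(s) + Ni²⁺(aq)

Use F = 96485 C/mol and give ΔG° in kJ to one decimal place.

As written, Li⁺/Li is reduced (cathode) and Ni²⁺/Ni is oxidised (anode), so E°cell = (-3.01) − (-0.26) = -2.75 V.
Balancing electrons gives n = 2.
ΔG° = −nFE° = −(2)(96485)(-2.75) = 530,668 J = +530.7 kJ.

+530.7 kJ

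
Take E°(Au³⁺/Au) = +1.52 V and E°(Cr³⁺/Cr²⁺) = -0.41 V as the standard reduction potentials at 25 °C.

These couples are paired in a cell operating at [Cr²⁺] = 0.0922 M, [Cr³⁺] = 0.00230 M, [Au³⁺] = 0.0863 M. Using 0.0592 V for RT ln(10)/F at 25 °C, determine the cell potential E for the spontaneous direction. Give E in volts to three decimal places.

+2.004 V

Au³⁺/Au is the cathode (higher E°), Cr³⁺/Cr²⁺ the anode: E°cell = +1.52 − (-0.41) = +1.93 V, n = 3.
Overall: Au³⁺(aq) + 3 Cr²⁺(aq) → Au(s) + 3 Cr³⁺(aq)
Q = [Cr³⁺]^3 / ([Au³⁺]·[Cr²⁺]^3); log Q = -3.745.
E = E° − (0.0592/n) log Q = +1.93 − (0.0592/3)(-3.745) = +2.004 V.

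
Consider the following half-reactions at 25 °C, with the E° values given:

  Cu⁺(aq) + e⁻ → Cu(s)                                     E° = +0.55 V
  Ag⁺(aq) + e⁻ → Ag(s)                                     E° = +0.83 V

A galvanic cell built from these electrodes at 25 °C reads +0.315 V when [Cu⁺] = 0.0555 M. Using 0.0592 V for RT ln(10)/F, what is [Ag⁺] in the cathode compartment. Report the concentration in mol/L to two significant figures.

Ag⁺/Ag is the cathode, Cu⁺/Cu the anode: E°cell = +0.28 V, n = 1.
Overall reaction: Ag⁺(aq) + Cu(s) → Ag(s) + Cu⁺(aq); Q = [Cu⁺]^1/[Ag⁺]^1.
From E = E° − (0.0592/n) log Q: log Q = (E° − E)·n/0.0592 = (+0.28 − (+0.315))·1/0.0592 = -0.5912.
So 1·log[Ag⁺] = 1·log(0.0555) − log Q = -1.2557 − (-0.5912) = -0.6645; [Ag⁺] = 10^(-0.6645) ≈ 0.22 M.

0.22 M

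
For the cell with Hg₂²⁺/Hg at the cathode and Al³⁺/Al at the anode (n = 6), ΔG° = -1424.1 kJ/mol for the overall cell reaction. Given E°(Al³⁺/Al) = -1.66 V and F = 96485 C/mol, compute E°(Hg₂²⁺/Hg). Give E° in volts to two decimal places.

E°cell = −ΔG°/(nF) = −(-1424.1×10³)/((6)(96485)) = +2.460 V.
Since Hg₂²⁺/Hg is the cathode and Al³⁺/Al the anode, E°cell = E°(Hg₂²⁺/Hg) − E°(Al³⁺/Al).
So E°(Hg₂²⁺/Hg) = E°cell + E°(Al³⁺/Al) = +2.460 + (-1.66) = +0.80 V.

+0.80 V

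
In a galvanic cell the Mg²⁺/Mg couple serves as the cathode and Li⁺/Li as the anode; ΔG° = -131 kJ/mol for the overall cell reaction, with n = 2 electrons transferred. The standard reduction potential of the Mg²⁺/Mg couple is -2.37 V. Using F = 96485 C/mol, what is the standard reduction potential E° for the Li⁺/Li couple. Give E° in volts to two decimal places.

-3.05 V

E°cell = −ΔG°/(nF) = −(-131×10³)/((2)(96485)) = +0.679 V.
Since Mg²⁺/Mg is the cathode and Li⁺/Li the anode, E°cell = E°(Mg²⁺/Mg) − E°(Li⁺/Li).
So E°(Li⁺/Li) = E°(Mg²⁺/Mg) − E°cell = (-2.37) − (+0.679) = -3.05 V.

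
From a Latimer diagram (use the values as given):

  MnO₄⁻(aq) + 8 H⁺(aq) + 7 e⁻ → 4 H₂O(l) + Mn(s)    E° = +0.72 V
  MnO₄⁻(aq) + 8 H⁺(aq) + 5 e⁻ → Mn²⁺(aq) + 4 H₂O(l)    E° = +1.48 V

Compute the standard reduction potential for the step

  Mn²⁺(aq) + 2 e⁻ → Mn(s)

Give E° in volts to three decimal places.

Sequential free energies add, so n₃E°₃ = n₁E°₁ + n₂E°₂.
With n₃ = 7, and the known step contributing 5×(+1.48) V, the unknown satisfies 2·E° = 7×(+0.72) − 5×(+1.48) = -2.360.
E° = -2.360 / 2 = -1.180 V.

-1.180 V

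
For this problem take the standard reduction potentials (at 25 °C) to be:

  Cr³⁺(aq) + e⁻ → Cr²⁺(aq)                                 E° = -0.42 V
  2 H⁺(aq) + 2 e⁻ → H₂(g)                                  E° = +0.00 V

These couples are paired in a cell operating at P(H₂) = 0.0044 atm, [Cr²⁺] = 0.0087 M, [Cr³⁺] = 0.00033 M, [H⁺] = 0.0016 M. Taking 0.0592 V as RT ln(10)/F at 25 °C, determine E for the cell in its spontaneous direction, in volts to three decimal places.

+0.408 V

H⁺/H₂ is the cathode (higher E°), Cr³⁺/Cr²⁺ the anode: E°cell = +0.00 − (-0.42) = +0.42 V, n = 2.
Overall: 2 H⁺(aq) + 2 Cr²⁺(aq) → H₂(g) + 2 Cr³⁺(aq)
Q = P(H₂)·[Cr³⁺]^2 / ([H⁺]^2·[Cr²⁺]^2); log Q = 0.393.
E = E° − (0.0592/n) log Q = +0.42 − (0.0592/2)(0.393) = +0.408 V.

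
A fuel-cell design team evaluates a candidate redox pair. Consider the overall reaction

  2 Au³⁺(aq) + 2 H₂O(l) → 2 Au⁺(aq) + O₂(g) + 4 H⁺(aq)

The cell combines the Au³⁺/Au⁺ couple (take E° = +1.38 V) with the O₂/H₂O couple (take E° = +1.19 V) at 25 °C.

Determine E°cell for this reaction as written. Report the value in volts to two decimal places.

+0.19 V

The Au³⁺/Au⁺ couple has the higher reduction potential, so it is the cathode; O₂/H₂O is oxidised at the anode.
E°cell = E°(cathode) − E°(anode) = (+1.38) − (+1.19) = +0.19 V.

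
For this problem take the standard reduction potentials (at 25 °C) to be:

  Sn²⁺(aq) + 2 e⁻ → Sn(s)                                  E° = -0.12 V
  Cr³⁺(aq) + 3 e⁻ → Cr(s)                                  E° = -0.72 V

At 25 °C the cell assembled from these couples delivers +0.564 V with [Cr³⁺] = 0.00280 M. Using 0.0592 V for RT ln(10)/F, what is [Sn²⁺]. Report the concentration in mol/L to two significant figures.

Sn²⁺/Sn is the cathode, Cr³⁺/Cr the anode: E°cell = +0.60 V, n = 6.
Overall reaction: 3 Sn²⁺(aq) + 2 Cr(s) → 3 Sn(s) + 2 Cr³⁺(aq); Q = [Cr³⁺]^2/[Sn²⁺]^3.
From E = E° − (0.0592/n) log Q: log Q = (E° − E)·n/0.0592 = (+0.60 − (+0.564))·6/0.0592 = 3.6486.
So 3·log[Sn²⁺] = 2·log(0.0028) − log Q = -5.1057 − (3.6486) = -8.7543; log[Sn²⁺] = -8.7543 / 3 = -2.9181; [Sn²⁺] = 10^(-2.9181) ≈ 0.0012 M.

0.0012 M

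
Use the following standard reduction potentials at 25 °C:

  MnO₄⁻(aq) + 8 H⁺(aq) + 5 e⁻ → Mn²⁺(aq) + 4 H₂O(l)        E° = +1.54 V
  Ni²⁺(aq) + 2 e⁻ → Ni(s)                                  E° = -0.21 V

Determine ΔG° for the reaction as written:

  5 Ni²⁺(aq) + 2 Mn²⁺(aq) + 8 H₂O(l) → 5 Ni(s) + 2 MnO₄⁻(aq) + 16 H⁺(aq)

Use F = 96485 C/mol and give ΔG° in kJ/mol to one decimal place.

As written, Ni²⁺/Ni is reduced (cathode) and MnO₄⁻/Mn²⁺ is oxidised (anode), so E°cell = (-0.21) − (+1.54) = -1.75 V.
Balancing electrons gives n = 10.
ΔG° = −nFE° = −(10)(96485)(-1.75) = 1,688,488 J = +1688.5 kJ/mol.

+1688.5 kJ/mol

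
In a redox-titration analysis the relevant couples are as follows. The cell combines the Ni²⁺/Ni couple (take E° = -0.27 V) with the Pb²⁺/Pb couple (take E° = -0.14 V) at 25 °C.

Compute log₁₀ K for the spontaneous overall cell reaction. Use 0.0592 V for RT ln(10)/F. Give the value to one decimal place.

Cathode: Pb²⁺/Pb; anode: Ni²⁺/Ni. E°cell = +0.13 V, n = 2.
log K = nE°cell / 0.0592 = (2)(+0.13) / 0.0592 = 4.4.

4.4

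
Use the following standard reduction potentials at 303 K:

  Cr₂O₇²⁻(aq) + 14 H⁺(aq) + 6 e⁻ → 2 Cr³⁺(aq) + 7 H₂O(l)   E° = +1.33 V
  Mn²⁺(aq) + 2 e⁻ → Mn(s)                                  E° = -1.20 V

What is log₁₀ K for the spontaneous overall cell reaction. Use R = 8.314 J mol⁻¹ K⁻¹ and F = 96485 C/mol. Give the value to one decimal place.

252.5

Cathode: Cr₂O₇²⁻/Cr³⁺; anode: Mn²⁺/Mn. E°cell = (+1.33) − (-1.20) = +2.53 V, with n = 6.
ΔG° = −nFE° = −RT ln K, so ln K = nFE°/(RT) = (6)(96485)(+2.53) / ((8.314)(303)) = 581.405.
log₁₀ K = 581.405 / ln 10 = 252.5.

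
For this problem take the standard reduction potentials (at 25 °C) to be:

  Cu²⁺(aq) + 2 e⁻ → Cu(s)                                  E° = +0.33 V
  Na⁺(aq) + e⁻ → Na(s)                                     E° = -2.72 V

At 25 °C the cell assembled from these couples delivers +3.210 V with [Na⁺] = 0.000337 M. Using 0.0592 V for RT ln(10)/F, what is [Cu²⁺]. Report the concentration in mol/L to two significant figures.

0.029 M

Cu²⁺/Cu is the cathode, Na⁺/Na the anode: E°cell = +3.05 V, n = 2.
Overall reaction: Cu²⁺(aq) + 2 Na(s) → Cu(s) + 2 Na⁺(aq); Q = [Na⁺]^2/[Cu²⁺]^1.
From E = E° − (0.0592/n) log Q: log Q = (E° − E)·n/0.0592 = (+3.05 − (+3.210))·2/0.0592 = -5.4054.
So 1·log[Cu²⁺] = 2·log(0.000337) − log Q = -6.9447 − (-5.4054) = -1.5393; [Cu²⁺] = 10^(-1.5393) ≈ 0.029 M.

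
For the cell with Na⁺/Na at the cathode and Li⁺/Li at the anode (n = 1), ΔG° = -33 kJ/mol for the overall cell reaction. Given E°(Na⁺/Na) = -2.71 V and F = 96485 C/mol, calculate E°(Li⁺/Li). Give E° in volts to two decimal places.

-3.05 V

E°cell = −ΔG°/(nF) = −(-33×10³)/((1)(96485)) = +0.342 V.
Since Na⁺/Na is the cathode and Li⁺/Li the anode, E°cell = E°(Na⁺/Na) − E°(Li⁺/Li).
So E°(Li⁺/Li) = E°(Na⁺/Na) − E°cell = (-2.71) − (+0.342) = -3.05 V.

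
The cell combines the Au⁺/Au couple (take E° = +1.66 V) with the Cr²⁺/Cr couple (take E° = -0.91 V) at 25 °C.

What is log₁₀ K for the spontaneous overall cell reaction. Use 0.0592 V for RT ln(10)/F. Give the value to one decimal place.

86.8

Cathode: Au⁺/Au; anode: Cr²⁺/Cr. E°cell = +2.57 V, n = 2.
log K = nE°cell / 0.0592 = (2)(+2.57) / 0.0592 = 86.8.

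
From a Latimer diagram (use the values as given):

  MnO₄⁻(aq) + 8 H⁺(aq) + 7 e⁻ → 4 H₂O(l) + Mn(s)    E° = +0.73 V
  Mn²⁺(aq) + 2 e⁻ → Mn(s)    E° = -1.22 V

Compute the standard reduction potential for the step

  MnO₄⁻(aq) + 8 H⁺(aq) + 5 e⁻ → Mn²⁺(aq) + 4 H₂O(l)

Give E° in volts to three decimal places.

Sequential free energies add, so n₃E°₃ = n₁E°₁ + n₂E°₂.
With n₃ = 7, and the known step contributing 2×(-1.22) V, the unknown satisfies 5·E° = 7×(+0.73) − 2×(-1.22) = +7.550.
E° = +7.550 / 5 = +1.510 V.

+1.510 V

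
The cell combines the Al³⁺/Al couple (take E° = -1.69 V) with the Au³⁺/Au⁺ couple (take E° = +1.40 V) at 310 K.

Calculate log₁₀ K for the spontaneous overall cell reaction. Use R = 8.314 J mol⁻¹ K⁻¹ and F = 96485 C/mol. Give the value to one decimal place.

301.4

Cathode: Au³⁺/Au⁺; anode: Al³⁺/Al. E°cell = (+1.40) − (-1.69) = +3.09 V, with n = 6.
ΔG° = −nFE° = −RT ln K, so ln K = nFE°/(RT) = (6)(96485)(+3.09) / ((8.314)(310)) = 694.061.
log₁₀ K = 694.061 / ln 10 = 301.4.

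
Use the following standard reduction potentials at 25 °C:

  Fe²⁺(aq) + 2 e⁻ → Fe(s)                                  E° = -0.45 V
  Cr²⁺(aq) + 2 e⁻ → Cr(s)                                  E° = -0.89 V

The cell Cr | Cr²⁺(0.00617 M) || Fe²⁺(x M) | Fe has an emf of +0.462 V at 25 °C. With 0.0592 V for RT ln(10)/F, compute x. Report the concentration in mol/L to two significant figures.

Fe²⁺/Fe is the cathode, Cr²⁺/Cr the anode: E°cell = +0.44 V, n = 2.
Overall reaction: Fe²⁺(aq) + Cr(s) → Fe(s) + Cr²⁺(aq); Q = [Cr²⁺]^1/[Fe²⁺]^1.
From E = E° − (0.0592/n) log Q: log Q = (E° − E)·n/0.0592 = (+0.44 − (+0.462))·2/0.0592 = -0.7432.
So 1·log[Fe²⁺] = 1·log(0.00617) − log Q = -2.2097 − (-0.7432) = -1.4665; [Fe²⁺] = 10^(-1.4665) ≈ 0.034 M.

0.034 M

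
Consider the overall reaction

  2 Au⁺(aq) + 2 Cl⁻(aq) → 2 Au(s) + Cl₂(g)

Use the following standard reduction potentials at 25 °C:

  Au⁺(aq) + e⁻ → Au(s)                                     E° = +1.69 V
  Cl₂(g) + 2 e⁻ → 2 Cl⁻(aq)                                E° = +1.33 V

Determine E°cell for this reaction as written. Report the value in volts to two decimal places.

+0.36 V

The Au⁺/Au couple has the higher reduction potential, so it is the cathode; Cl₂/Cl⁻ is oxidised at the anode.
E°cell = E°(cathode) − E°(anode) = (+1.69) − (+1.33) = +0.36 V.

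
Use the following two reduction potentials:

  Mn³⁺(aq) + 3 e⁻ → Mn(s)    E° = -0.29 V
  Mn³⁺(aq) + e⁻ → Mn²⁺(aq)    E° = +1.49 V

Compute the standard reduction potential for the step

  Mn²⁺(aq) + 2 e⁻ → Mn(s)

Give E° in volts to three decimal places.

-1.180 V

Sequential free energies add, so n₃E°₃ = n₁E°₁ + n₂E°₂.
With n₃ = 3, and the known step contributing 1×(+1.49) V, the unknown satisfies 2·E° = 3×(-0.29) − 1×(+1.49) = -2.360.
E° = -2.360 / 2 = -1.180 V.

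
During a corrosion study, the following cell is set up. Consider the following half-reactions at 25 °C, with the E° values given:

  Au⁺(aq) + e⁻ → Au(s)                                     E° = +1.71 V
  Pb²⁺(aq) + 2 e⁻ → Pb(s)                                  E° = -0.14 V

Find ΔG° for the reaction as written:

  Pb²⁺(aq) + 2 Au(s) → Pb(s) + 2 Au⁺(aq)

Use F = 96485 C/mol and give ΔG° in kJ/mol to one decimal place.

+357.0 kJ/mol

As written, Pb²⁺/Pb is reduced (cathode) and Au⁺/Au is oxidised (anode), so E°cell = (-0.14) − (+1.71) = -1.85 V.
Balancing electrons gives n = 2.
ΔG° = −nFE° = −(2)(96485)(-1.85) = 356,994 J = +357.0 kJ/mol.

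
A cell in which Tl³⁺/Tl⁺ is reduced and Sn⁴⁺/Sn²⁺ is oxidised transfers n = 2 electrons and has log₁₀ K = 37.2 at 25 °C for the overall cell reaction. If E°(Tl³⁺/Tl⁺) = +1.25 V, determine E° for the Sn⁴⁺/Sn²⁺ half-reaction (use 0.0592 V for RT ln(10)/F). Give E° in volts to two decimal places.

+0.15 V

E°cell = (0.0592/n)·log K = (0.0592/2)(37.2) = +1.101 V.
Since Tl³⁺/Tl⁺ is the cathode and Sn⁴⁺/Sn²⁺ the anode, E°cell = E°(Tl³⁺/Tl⁺) − E°(Sn⁴⁺/Sn²⁺).
So E°(Sn⁴⁺/Sn²⁺) = E°(Tl³⁺/Tl⁺) − E°cell = (+1.25) − (+1.101) = +0.15 V.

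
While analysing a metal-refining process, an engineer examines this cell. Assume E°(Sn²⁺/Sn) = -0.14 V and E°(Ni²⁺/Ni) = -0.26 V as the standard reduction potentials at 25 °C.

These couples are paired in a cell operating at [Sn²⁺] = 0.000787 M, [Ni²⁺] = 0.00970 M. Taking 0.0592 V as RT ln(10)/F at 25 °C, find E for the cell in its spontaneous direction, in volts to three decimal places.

Sn²⁺/Sn is the cathode (higher E°), Ni²⁺/Ni the anode: E°cell = -0.14 − (-0.26) = +0.12 V, n = 2.
Overall: Sn²⁺(aq) + Ni(s) → Sn(s) + Ni²⁺(aq)
Q = [Ni²⁺] / ([Sn²⁺]); log Q = 1.091.
E = E° − (0.0592/n) log Q = +0.12 − (0.0592/2)(1.091) = +0.088 V.

+0.088 V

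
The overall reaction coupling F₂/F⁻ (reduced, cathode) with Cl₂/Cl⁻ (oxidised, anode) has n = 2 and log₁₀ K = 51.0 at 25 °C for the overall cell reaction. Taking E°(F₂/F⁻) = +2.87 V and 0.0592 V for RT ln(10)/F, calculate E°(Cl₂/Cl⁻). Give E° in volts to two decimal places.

+1.36 V

E°cell = (0.0592/n)·log K = (0.0592/2)(51.0) = +1.510 V.
Since F₂/F⁻ is the cathode and Cl₂/Cl⁻ the anode, E°cell = E°(F₂/F⁻) − E°(Cl₂/Cl⁻).
So E°(Cl₂/Cl⁻) = E°(F₂/F⁻) − E°cell = (+2.87) − (+1.510) = +1.36 V.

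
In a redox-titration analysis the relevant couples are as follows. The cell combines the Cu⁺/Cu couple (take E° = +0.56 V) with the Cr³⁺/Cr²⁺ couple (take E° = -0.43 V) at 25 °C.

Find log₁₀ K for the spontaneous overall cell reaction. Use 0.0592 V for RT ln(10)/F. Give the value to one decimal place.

16.7

Cathode: Cu⁺/Cu; anode: Cr³⁺/Cr²⁺. E°cell = +0.99 V, n = 1.
log K = nE°cell / 0.0592 = (1)(+0.99) / 0.0592 = 16.7.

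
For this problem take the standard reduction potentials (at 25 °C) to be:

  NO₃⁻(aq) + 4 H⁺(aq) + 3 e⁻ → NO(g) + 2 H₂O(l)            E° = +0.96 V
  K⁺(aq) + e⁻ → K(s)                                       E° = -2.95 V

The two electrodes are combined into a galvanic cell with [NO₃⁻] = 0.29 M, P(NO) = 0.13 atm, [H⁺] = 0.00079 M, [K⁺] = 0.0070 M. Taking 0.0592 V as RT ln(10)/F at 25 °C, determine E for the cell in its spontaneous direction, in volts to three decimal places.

NO₃⁻/NO is the cathode (higher E°), K⁺/K the anode: E°cell = +0.96 − (-2.95) = +3.91 V, n = 3.
Overall: NO₃⁻(aq) + 4 H⁺(aq) + 3 K(s) → NO(g) + 2 H₂O(l) + 3 K⁺(aq)
Q = P(NO)·[K⁺]^3 / ([NO₃⁻]·[H⁺]^4); log Q = 5.596.
E = E° − (0.0592/n) log Q = +3.91 − (0.0592/3)(5.596) = +3.800 V.

+3.800 V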